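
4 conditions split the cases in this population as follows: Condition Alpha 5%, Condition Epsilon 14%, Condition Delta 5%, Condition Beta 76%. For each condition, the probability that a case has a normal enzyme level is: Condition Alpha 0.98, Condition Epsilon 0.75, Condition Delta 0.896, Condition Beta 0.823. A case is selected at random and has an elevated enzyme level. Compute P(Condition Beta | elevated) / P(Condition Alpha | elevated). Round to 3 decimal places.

134.520

Taking complements, P(elevated | each) = Condition Alpha 0.02, Condition Epsilon 0.25, Condition Delta 0.104, Condition Beta 0.177.
Compute prior × likelihood for every hypothesis:
  Condition Alpha: 0.05 × 0.02 = 0.001
  Condition Epsilon: 0.14 × 0.25 = 0.035
  Condition Delta: 0.05 × 0.104 = 0.0052
  Condition Beta: 0.76 × 0.177 = 0.13452
Normalizing constant = 0.17572.
The ratio is 0.13452 / 0.001 (the normalizer cancels) = 134.520.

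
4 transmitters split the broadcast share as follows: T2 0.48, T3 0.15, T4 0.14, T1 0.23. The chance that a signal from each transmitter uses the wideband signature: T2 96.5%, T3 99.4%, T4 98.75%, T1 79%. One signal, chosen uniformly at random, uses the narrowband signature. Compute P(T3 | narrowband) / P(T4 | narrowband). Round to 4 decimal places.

0.5143

Taking complements, P(narrowband | each) = T2 0.035, T3 0.006, T4 0.0125, T1 0.21.
Compute prior × likelihood for every hypothesis:
  T2: 0.48 × 0.035 = 0.0168
  T3: 0.15 × 0.006 = 0.0009
  T4: 0.14 × 0.0125 = 0.00175
  T1: 0.23 × 0.21 = 0.0483
Total = 0.06775.
The ratio is 0.0009 / 0.00175 (the normalizer cancels) = 0.5143.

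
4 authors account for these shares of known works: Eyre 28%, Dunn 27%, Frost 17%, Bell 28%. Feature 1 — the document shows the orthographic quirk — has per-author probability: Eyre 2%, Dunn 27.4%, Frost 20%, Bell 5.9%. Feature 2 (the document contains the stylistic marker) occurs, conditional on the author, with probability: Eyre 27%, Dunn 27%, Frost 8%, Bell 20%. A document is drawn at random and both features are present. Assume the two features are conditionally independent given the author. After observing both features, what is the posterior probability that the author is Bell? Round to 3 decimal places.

0.120

Prior × likelihood for each hypothesis:
  Eyre: 0.28 × 0.02 × 0.27 = 0.001512
  Dunn: 0.27 × 0.274 × 0.27 = 0.0199746
  Frost: 0.17 × 0.2 × 0.08 = 0.00272
  Bell: 0.28 × 0.059 × 0.2 = 0.003304
Total = 0.0275106.
P(Bell | evidence) = 0.003304 / 0.0275106 ≈ 0.120.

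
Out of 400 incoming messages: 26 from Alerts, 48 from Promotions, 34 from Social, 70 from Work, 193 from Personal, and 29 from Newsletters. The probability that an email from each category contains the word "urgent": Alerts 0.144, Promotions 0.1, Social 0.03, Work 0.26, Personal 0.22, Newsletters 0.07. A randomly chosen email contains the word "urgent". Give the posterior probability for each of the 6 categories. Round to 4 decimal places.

Compute prior × likelihood for every hypothesis:
  Alerts: 0.065 × 0.144 = 0.00936
  Promotions: 0.12 × 0.1 = 0.012
  Social: 0.085 × 0.03 = 0.00255
  Work: 0.175 × 0.26 = 0.0455
  Personal: 0.4825 × 0.22 = 0.10615
  Newsletters: 0.0725 × 0.07 = 0.005075
Sum = 0.180635.
P(Alerts | urgent-flag) = 0.00936/0.180635 ≈ 0.0518
P(Promotions | urgent-flag) = 0.012/0.180635 ≈ 0.0664
P(Social | urgent-flag) = 0.00255/0.180635 ≈ 0.0141
P(Work | urgent-flag) = 0.0455/0.180635 ≈ 0.2519
P(Personal | urgent-flag) = 0.10615/0.180635 ≈ 0.5876
P(Newsletters | urgent-flag) = 0.005075/0.180635 ≈ 0.0281

Alerts 0.0518, Promotions 0.0664, Social 0.0141, Work 0.2519, Personal 0.5876, Newsletters 0.0281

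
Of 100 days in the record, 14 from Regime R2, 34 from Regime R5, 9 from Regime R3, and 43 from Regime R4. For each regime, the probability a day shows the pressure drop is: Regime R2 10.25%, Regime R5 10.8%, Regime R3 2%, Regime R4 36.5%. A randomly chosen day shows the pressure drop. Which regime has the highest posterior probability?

Regime R4

Unnormalized posteriors (prior × likelihood):
  Regime R2: 0.14 × 0.1025 = 0.01435
  Regime R5: 0.34 × 0.108 = 0.03672
  Regime R3: 0.09 × 0.02 = 0.0018
  Regime R4: 0.43 × 0.365 = 0.15695
Sum = 0.20982.
Largest term belongs to Regime R4, so Regime R4 is most probable.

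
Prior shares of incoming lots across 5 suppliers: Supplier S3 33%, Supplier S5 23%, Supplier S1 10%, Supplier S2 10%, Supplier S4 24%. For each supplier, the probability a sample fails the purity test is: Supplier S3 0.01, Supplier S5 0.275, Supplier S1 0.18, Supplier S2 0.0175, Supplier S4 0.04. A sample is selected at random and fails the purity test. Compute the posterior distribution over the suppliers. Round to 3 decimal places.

Unnormalized posteriors (prior × likelihood):
  Supplier S3: 0.33 × 0.01 = 0.0033
  Supplier S5: 0.23 × 0.275 = 0.06325
  Supplier S1: 0.1 × 0.18 = 0.018
  Supplier S2: 0.1 × 0.0175 = 0.00175
  Supplier S4: 0.24 × 0.04 = 0.0096
Total = 0.0959.
P(Supplier S3 | off-spec) = 0.0033/0.0959 ≈ 0.034
P(Supplier S5 | off-spec) = 0.06325/0.0959 ≈ 0.660
P(Supplier S1 | off-spec) = 0.018/0.0959 ≈ 0.188
P(Supplier S2 | off-spec) = 0.00175/0.0959 ≈ 0.018
P(Supplier S4 | off-spec) = 0.0096/0.0959 ≈ 0.100

Supplier S3 0.034, Supplier S5 0.660, Supplier S1 0.188, Supplier S2 0.018, Supplier S4 0.100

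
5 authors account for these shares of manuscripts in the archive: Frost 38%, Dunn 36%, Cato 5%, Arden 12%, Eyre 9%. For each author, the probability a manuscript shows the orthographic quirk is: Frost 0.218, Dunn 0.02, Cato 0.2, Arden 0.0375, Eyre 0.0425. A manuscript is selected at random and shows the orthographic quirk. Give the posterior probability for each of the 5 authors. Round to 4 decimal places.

Frost 0.7645, Dunn 0.0664, Cato 0.0923, Arden 0.0415, Eyre 0.0353

Prior × likelihood for each hypothesis:
  Frost: 0.38 × 0.218 = 0.08284
  Dunn: 0.36 × 0.02 = 0.0072
  Cato: 0.05 × 0.2 = 0.01
  Arden: 0.12 × 0.0375 = 0.0045
  Eyre: 0.09 × 0.0425 = 0.003825
Sum = 0.108365.
P(Frost | quirk) = 0.08284/0.108365 ≈ 0.7645
P(Dunn | quirk) = 0.0072/0.108365 ≈ 0.0664
P(Cato | quirk) = 0.01/0.108365 ≈ 0.0923
P(Arden | quirk) = 0.0045/0.108365 ≈ 0.0415
P(Eyre | quirk) = 0.003825/0.108365 ≈ 0.0353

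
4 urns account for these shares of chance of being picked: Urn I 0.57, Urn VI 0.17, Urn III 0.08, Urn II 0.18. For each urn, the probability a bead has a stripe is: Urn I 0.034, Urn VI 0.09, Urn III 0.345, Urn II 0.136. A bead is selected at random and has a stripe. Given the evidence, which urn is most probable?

Compute prior × likelihood for every hypothesis:
  Urn I: 0.57 × 0.034 = 0.01938
  Urn VI: 0.17 × 0.09 = 0.0153
  Urn III: 0.08 × 0.345 = 0.0276
  Urn II: 0.18 × 0.136 = 0.02448
Total = 0.08676.
Largest term belongs to Urn III, so Urn III is most probable.

Urn III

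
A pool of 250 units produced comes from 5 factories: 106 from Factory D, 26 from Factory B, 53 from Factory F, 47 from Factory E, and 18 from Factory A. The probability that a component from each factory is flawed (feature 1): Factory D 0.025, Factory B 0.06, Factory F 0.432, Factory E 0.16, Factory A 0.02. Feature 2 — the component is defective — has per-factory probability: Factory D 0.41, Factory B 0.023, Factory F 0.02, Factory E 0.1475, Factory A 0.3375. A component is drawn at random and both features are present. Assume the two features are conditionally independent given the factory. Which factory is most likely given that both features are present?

Factory E

By Bayes' rule, posterior ∝ prior × likelihood:
  Factory D: 0.424 × 0.025 × 0.41 = 0.004346
  Factory B: 0.104 × 0.06 × 0.023 = 0.00014352
  Factory F: 0.212 × 0.432 × 0.02 = 0.00183168
  Factory E: 0.188 × 0.16 × 0.1475 = 0.0044368
  Factory A: 0.072 × 0.02 × 0.3375 = 0.000486
Total = 0.011244.
Largest term belongs to Factory E, so Factory E is most probable.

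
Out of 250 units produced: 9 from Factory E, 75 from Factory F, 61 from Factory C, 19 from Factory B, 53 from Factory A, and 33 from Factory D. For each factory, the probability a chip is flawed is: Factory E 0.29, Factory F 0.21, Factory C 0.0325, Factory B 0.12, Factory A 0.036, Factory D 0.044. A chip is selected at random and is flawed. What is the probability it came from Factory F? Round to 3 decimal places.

Unnormalized posteriors (prior × likelihood):
  Factory E: 0.036 × 0.29 = 0.01044
  Factory F: 0.3 × 0.21 = 0.063
  Factory C: 0.244 × 0.0325 = 0.00793
  Factory B: 0.076 × 0.12 = 0.00912
  Factory A: 0.212 × 0.036 = 0.007632
  Factory D: 0.132 × 0.044 = 0.005808
Sum = 0.10393.
P(Factory F | evidence) = 0.063 / 0.10393 ≈ 0.606.

0.606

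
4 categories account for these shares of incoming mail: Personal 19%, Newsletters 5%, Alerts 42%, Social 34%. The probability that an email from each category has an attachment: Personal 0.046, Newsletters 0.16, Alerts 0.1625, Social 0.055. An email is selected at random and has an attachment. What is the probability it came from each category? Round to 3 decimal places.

Personal 0.084, Newsletters 0.077, Alerts 0.658, Social 0.180

By Bayes' rule, posterior ∝ prior × likelihood:
  Personal: 0.19 × 0.046 = 0.00874
  Newsletters: 0.05 × 0.16 = 0.008
  Alerts: 0.42 × 0.1625 = 0.06825
  Social: 0.34 × 0.055 = 0.0187
Total = 0.10369.
P(Personal | attachment) = 0.00874/0.10369 ≈ 0.084
P(Newsletters | attachment) = 0.008/0.10369 ≈ 0.077
P(Alerts | attachment) = 0.06825/0.10369 ≈ 0.658
P(Social | attachment) = 0.0187/0.10369 ≈ 0.180
(Check: 0.084+0.077+0.658+0.180 = 0.999.)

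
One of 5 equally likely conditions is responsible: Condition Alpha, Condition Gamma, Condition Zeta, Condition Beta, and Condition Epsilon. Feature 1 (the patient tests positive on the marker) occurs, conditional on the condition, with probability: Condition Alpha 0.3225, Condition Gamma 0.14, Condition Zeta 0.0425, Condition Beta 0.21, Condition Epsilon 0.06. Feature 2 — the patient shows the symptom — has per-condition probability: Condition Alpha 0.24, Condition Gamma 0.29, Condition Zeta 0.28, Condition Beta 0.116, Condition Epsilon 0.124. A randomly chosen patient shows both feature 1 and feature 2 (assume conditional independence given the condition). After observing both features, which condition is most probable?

With a uniform prior (1/5 each), posterior ∝ likelihood:
  Condition Alpha: 0.3225 × 0.24 = 0.0774
  Condition Gamma: 0.14 × 0.29 = 0.0406
  Condition Zeta: 0.0425 × 0.28 = 0.0119
  Condition Beta: 0.21 × 0.116 = 0.02436
  Condition Epsilon: 0.06 × 0.124 = 0.00744
Total = 0.1617.
Largest term belongs to Condition Alpha, so Condition Alpha is most probable.

Condition Alpha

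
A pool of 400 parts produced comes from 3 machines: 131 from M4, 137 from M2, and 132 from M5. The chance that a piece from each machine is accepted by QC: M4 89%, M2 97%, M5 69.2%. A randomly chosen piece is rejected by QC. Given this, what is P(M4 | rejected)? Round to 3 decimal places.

0.244

Taking complements, P(rejected | each) = M4 0.11, M2 0.03, M5 0.308.
By Bayes' rule, posterior ∝ prior × likelihood:
  M4: 0.3275 × 0.11 = 0.036025
  M2: 0.3425 × 0.03 = 0.010275
  M5: 0.33 × 0.308 = 0.10164
Sum = 0.14794.
P(M4 | evidence) = 0.036025 / 0.14794 ≈ 0.244.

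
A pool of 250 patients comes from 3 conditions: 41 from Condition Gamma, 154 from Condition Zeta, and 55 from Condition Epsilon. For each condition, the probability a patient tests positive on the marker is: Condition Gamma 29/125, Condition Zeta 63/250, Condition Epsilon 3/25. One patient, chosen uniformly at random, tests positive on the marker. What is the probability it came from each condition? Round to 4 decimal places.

Prior × likelihood for each hypothesis:
  Condition Gamma: 0.164 × 0.232 = 0.038048
  Condition Zeta: 0.616 × 0.252 = 0.155232
  Condition Epsilon: 0.22 × 0.12 = 0.0264
Sum = 0.21968.
P(Condition Gamma | marker-positive) = 0.038048/0.21968 ≈ 0.1732
P(Condition Zeta | marker-positive) = 0.155232/0.21968 ≈ 0.7066
P(Condition Epsilon | marker-positive) = 0.0264/0.21968 ≈ 0.1202

Condition Gamma 0.1732, Condition Zeta 0.7066, Condition Epsilon 0.1202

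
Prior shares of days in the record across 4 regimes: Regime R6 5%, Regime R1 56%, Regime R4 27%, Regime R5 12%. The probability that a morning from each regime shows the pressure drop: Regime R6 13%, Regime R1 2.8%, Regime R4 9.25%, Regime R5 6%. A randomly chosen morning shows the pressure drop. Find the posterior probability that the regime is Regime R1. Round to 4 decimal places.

Prior × likelihood for each hypothesis:
  Regime R6: 0.05 × 0.13 = 0.0065
  Regime R1: 0.56 × 0.028 = 0.01568
  Regime R4: 0.27 × 0.0925 = 0.024975
  Regime R5: 0.12 × 0.06 = 0.0072
Sum = 0.054355.
P(Regime R1 | evidence) = 0.01568 / 0.054355 ≈ 0.2885.

0.2885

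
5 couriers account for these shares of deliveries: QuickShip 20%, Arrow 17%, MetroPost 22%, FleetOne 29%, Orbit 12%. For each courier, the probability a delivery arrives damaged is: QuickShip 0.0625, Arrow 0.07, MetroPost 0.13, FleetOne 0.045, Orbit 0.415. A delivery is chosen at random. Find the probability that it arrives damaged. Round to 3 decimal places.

By Bayes' rule, posterior ∝ prior × likelihood:
  QuickShip: 0.2 × 0.0625 = 0.0125
  Arrow: 0.17 × 0.07 = 0.0119
  MetroPost: 0.22 × 0.13 = 0.0286
  FleetOne: 0.29 × 0.045 = 0.01305
  Orbit: 0.12 × 0.415 = 0.0498
P(damaged) = 0.0125 + 0.0119 + 0.0286 + 0.01305 + 0.0498 = 0.11585 → 0.116.

0.116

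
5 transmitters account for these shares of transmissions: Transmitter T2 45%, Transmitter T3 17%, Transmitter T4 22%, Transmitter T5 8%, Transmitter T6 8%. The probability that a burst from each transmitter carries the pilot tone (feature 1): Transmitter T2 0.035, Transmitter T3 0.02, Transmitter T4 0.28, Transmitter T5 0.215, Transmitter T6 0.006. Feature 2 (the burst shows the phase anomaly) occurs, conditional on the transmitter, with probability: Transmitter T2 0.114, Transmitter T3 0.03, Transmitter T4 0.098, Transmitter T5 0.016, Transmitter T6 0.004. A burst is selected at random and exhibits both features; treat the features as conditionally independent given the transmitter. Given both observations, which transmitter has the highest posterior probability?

Prior × likelihood for each hypothesis:
  Transmitter T2: 0.45 × 0.035 × 0.114 = 0.0017955
  Transmitter T3: 0.17 × 0.02 × 0.03 = 0.000102
  Transmitter T4: 0.22 × 0.28 × 0.098 = 0.0060368
  Transmitter T5: 0.08 × 0.215 × 0.016 = 0.0002752
  Transmitter T6: 0.08 × 0.006 × 0.004 = 0.00000192
Total = 0.00821142.
Largest term belongs to Transmitter T4, so Transmitter T4 is most probable.

Transmitter T4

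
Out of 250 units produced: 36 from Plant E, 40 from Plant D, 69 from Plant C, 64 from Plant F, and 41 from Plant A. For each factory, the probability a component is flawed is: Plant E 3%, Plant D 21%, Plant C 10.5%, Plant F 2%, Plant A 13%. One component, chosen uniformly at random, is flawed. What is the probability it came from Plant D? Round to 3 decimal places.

0.360

Unnormalized posteriors (prior × likelihood):
  Plant E: 0.144 × 0.03 = 0.00432
  Plant D: 0.16 × 0.21 = 0.0336
  Plant C: 0.276 × 0.105 = 0.02898
  Plant F: 0.256 × 0.02 = 0.00512
  Plant A: 0.164 × 0.13 = 0.02132
Sum = 0.09334.
P(Plant D | evidence) = 0.0336 / 0.09334 ≈ 0.360.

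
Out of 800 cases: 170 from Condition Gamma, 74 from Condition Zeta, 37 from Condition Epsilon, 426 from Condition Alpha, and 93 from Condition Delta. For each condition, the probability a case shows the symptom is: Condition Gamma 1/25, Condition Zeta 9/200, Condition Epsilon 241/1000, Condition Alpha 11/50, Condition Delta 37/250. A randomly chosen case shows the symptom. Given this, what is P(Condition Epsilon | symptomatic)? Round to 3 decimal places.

0.070

Unnormalized posteriors (prior × likelihood):
  Condition Gamma: 0.2125 × 0.04 = 0.0085
  Condition Zeta: 0.0925 × 0.045 = 0.0041625
  Condition Epsilon: 0.04625 × 0.241 = 0.01114625
  Condition Alpha: 0.5325 × 0.22 = 0.11715
  Condition Delta: 0.11625 × 0.148 = 0.017205
Total = 0.15816375.
P(Condition Epsilon | evidence) = 0.01114625 / 0.15816375 ≈ 0.070.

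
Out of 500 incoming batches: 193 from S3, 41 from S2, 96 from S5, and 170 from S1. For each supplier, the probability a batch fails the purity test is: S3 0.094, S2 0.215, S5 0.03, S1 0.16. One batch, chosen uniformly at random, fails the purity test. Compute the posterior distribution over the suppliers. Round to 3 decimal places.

By Bayes' rule, posterior ∝ prior × likelihood:
  S3: 0.386 × 0.094 = 0.036284
  S2: 0.082 × 0.215 = 0.01763
  S5: 0.192 × 0.03 = 0.00576
  S1: 0.34 × 0.16 = 0.0544
Sum = 0.114074.
P(S3 | off-spec) = 0.036284/0.114074 ≈ 0.318
P(S2 | off-spec) = 0.01763/0.114074 ≈ 0.155
P(S5 | off-spec) = 0.00576/0.114074 ≈ 0.050
P(S1 | off-spec) = 0.0544/0.114074 ≈ 0.477
(Check: 0.318+0.155+0.050+0.477 = 1.000.)

S3 0.318, S2 0.155, S5 0.050, S1 0.477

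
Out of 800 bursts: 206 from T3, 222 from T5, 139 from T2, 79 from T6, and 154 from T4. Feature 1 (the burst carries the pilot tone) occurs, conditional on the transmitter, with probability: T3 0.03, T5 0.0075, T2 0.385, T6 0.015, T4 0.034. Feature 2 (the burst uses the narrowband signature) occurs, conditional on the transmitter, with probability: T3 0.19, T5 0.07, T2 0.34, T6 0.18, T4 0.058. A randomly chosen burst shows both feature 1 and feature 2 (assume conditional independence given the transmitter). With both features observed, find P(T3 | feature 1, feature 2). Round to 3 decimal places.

Compute prior × likelihood for every hypothesis:
  T3: 0.2575 × 0.03 × 0.19 = 0.00146775
  T5: 0.2775 × 0.0075 × 0.07 = 0.0001456875
  T2: 0.17375 × 0.385 × 0.34 = 0.022743875
  T6: 0.09875 × 0.015 × 0.18 = 0.000266625
  T4: 0.1925 × 0.034 × 0.058 = 0.00037961
Sum = 0.0250035475.
P(T3 | evidence) = 0.00146775 / 0.0250035475 ≈ 0.059.

0.059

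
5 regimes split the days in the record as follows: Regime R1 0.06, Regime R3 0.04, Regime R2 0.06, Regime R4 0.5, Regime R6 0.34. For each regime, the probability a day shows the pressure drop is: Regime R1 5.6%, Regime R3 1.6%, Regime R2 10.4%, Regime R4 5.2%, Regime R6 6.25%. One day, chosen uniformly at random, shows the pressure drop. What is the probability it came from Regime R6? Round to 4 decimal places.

0.3696

Prior × likelihood for each hypothesis:
  Regime R1: 0.06 × 0.056 = 0.00336
  Regime R3: 0.04 × 0.016 = 0.00064
  Regime R2: 0.06 × 0.104 = 0.00624
  Regime R4: 0.5 × 0.052 = 0.026
  Regime R6: 0.34 × 0.0625 = 0.02125
Total = 0.05749.
P(Regime R6 | evidence) = 0.02125 / 0.05749 ≈ 0.3696.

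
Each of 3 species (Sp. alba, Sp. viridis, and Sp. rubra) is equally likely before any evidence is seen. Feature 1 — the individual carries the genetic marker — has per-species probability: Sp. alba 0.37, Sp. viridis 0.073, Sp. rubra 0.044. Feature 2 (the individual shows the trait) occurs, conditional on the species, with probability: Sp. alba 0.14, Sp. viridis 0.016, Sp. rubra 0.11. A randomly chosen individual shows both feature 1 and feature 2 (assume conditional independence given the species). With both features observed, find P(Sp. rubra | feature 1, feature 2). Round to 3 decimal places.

0.084

Since the prior is uniform, the posterior is proportional to the likelihood:
  Sp. alba: 0.37 × 0.14 = 0.0518
  Sp. viridis: 0.073 × 0.016 = 0.001168
  Sp. rubra: 0.044 × 0.11 = 0.00484
Total = 0.057808.
P(Sp. rubra | evidence) = 0.00484 / 0.057808 ≈ 0.084.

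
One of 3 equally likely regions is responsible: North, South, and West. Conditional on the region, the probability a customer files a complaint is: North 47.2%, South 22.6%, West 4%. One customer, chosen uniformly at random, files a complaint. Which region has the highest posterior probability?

Since the prior is uniform, the posterior is proportional to the likelihood:
  North: 0.472
  South: 0.226
  West: 0.04
Normalizing constant = 0.738.
Largest term belongs to North, so North is most probable.

North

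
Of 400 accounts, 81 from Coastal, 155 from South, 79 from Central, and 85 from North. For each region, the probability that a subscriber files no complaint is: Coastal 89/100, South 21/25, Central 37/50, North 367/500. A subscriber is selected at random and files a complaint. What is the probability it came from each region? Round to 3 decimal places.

Coastal 0.116, South 0.323, Central 0.267, North 0.294

Taking complements, P(complaint | each) = Coastal 0.11, South 0.16, Central 0.26, North 0.266.
Unnormalized posteriors (prior × likelihood):
  Coastal: 0.2025 × 0.11 = 0.022275
  South: 0.3875 × 0.16 = 0.062
  Central: 0.1975 × 0.26 = 0.05135
  North: 0.2125 × 0.266 = 0.056525
Sum = 0.19215.
P(Coastal | complaint) = 0.022275/0.19215 ≈ 0.116
P(South | complaint) = 0.062/0.19215 ≈ 0.323
P(Central | complaint) = 0.05135/0.19215 ≈ 0.267
P(North | complaint) = 0.056525/0.19215 ≈ 0.294
(Check: 0.116+0.323+0.267+0.294 = 1.000.)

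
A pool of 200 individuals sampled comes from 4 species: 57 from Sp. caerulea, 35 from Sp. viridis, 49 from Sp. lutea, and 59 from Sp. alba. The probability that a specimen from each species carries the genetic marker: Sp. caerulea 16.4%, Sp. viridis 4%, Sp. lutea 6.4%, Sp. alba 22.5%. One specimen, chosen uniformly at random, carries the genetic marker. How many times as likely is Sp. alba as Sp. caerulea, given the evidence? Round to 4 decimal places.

1.4201

Compute prior × likelihood for every hypothesis:
  Sp. caerulea: 0.285 × 0.164 = 0.04674
  Sp. viridis: 0.175 × 0.04 = 0.007
  Sp. lutea: 0.245 × 0.064 = 0.01568
  Sp. alba: 0.295 × 0.225 = 0.066375
Normalizing constant = 0.135795.
The ratio is 0.066375 / 0.04674 (the normalizer cancels) = 1.4201.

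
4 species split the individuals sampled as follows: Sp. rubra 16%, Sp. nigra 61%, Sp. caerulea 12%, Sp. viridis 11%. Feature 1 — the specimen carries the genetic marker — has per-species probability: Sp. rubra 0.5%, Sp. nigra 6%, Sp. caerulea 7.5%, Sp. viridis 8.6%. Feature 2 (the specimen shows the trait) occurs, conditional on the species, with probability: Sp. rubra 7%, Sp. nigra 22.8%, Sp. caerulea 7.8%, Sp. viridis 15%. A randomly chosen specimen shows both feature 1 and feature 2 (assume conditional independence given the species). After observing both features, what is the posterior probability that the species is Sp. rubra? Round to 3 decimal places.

0.005

By Bayes' rule, posterior ∝ prior × likelihood:
  Sp. rubra: 0.16 × 0.005 × 0.07 = 0.000056
  Sp. nigra: 0.61 × 0.06 × 0.228 = 0.0083448
  Sp. caerulea: 0.12 × 0.075 × 0.078 = 0.000702
  Sp. viridis: 0.11 × 0.086 × 0.15 = 0.001419
Sum = 0.0105218.
P(Sp. rubra | evidence) = 0.000056 / 0.0105218 ≈ 0.005.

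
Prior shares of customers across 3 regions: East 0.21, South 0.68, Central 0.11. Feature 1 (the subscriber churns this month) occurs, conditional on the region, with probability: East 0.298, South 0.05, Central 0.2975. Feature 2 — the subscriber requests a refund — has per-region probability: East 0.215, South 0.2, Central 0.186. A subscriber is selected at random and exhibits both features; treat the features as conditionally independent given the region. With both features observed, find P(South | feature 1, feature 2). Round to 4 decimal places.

0.2581

Compute prior × likelihood for every hypothesis:
  East: 0.21 × 0.298 × 0.215 = 0.0134547
  South: 0.68 × 0.05 × 0.2 = 0.0068
  Central: 0.11 × 0.2975 × 0.186 = 0.00608685
Sum = 0.02634155.
P(South | evidence) = 0.0068 / 0.02634155 ≈ 0.2581.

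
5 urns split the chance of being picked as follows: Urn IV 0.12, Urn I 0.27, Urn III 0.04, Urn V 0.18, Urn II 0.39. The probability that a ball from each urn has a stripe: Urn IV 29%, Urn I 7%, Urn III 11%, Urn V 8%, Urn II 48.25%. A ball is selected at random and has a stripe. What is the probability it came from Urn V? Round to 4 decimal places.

0.0552

Compute prior × likelihood for every hypothesis:
  Urn IV: 0.12 × 0.29 = 0.0348
  Urn I: 0.27 × 0.07 = 0.0189
  Urn III: 0.04 × 0.11 = 0.0044
  Urn V: 0.18 × 0.08 = 0.0144
  Urn II: 0.39 × 0.4825 = 0.188175
Sum = 0.260675.
P(Urn V | evidence) = 0.0144 / 0.260675 ≈ 0.0552.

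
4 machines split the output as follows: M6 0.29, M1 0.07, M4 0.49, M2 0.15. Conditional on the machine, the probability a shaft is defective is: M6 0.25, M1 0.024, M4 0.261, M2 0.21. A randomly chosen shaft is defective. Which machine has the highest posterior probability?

Prior × likelihood for each hypothesis:
  M6: 0.29 × 0.25 = 0.0725
  M1: 0.07 × 0.024 = 0.00168
  M4: 0.49 × 0.261 = 0.12789
  M2: 0.15 × 0.21 = 0.0315
Total = 0.23357.
Largest term belongs to M4, so M4 is most probable.

M4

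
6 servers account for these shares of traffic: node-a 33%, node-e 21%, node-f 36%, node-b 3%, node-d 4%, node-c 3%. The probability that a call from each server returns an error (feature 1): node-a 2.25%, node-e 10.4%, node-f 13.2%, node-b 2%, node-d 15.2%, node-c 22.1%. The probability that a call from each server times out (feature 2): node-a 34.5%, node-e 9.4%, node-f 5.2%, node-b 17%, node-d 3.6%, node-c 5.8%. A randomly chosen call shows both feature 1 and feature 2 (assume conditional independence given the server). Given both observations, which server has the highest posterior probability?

node-a

Prior × likelihood for each hypothesis:
  node-a: 0.33 × 0.0225 × 0.345 = 0.002561625
  node-e: 0.21 × 0.104 × 0.094 = 0.00205296
  node-f: 0.36 × 0.132 × 0.052 = 0.00247104
  node-b: 0.03 × 0.02 × 0.17 = 0.000102
  node-d: 0.04 × 0.152 × 0.036 = 0.00021888
  node-c: 0.03 × 0.221 × 0.058 = 0.00038454
Total = 0.007791045.
Largest term belongs to node-a, so node-a is most probable.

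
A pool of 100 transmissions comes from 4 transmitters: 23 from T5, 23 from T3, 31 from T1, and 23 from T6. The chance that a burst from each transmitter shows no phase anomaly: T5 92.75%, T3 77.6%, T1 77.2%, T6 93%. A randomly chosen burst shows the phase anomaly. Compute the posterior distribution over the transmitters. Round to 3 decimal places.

T5 0.108, T3 0.332, T1 0.456, T6 0.104

Taking complements, P(anomaly | each) = T5 0.0725, T3 0.224, T1 0.228, T6 0.07.
Prior × likelihood for each hypothesis:
  T5: 0.23 × 0.0725 = 0.016675
  T3: 0.23 × 0.224 = 0.05152
  T1: 0.31 × 0.228 = 0.07068
  T6: 0.23 × 0.07 = 0.0161
Sum = 0.154975.
P(T5 | anomaly) = 0.016675/0.154975 ≈ 0.108
P(T3 | anomaly) = 0.05152/0.154975 ≈ 0.332
P(T1 | anomaly) = 0.07068/0.154975 ≈ 0.456
P(T6 | anomaly) = 0.0161/0.154975 ≈ 0.104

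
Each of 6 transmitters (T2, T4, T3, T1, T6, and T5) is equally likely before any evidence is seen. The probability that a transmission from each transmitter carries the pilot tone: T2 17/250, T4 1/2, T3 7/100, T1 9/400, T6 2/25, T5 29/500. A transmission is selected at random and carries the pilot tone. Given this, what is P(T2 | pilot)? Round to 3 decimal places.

Since the prior is uniform, the posterior is proportional to the likelihood:
  T2: 0.068
  T4: 0.5
  T3: 0.07
  T1: 0.0225
  T6: 0.08
  T5: 0.058
Sum = 0.7985.
P(T2 | evidence) = 0.068 / 0.7985 ≈ 0.085.

0.085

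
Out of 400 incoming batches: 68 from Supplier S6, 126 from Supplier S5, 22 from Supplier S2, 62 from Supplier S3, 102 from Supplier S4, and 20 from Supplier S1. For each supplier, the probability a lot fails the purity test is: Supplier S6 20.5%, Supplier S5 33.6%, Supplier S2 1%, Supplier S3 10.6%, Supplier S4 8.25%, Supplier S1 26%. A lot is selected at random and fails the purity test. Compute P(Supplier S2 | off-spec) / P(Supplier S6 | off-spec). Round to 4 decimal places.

Compute prior × likelihood for every hypothesis:
  Supplier S6: 0.17 × 0.205 = 0.03485
  Supplier S5: 0.315 × 0.336 = 0.10584
  Supplier S2: 0.055 × 0.01 = 0.00055
  Supplier S3: 0.155 × 0.106 = 0.01643
  Supplier S4: 0.255 × 0.0825 = 0.0210375
  Supplier S1: 0.05 × 0.26 = 0.013
Normalizing constant = 0.1917075.
The ratio is 0.00055 / 0.03485 (the normalizer cancels) = 0.0158.

0.0158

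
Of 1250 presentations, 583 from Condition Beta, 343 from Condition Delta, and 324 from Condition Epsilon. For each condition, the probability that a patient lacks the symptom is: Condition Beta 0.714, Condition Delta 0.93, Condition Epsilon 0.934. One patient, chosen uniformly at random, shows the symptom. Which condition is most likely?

Condition Beta

Taking complements, P(symptomatic | each) = Condition Beta 0.286, Condition Delta 0.07, Condition Epsilon 0.066.
Prior × likelihood for each hypothesis:
  Condition Beta: 0.4664 × 0.286 = 0.1333904
  Condition Delta: 0.2744 × 0.07 = 0.019208
  Condition Epsilon: 0.2592 × 0.066 = 0.0171072
Sum = 0.1697056.
Largest term belongs to Condition Beta, so Condition Beta is most probable.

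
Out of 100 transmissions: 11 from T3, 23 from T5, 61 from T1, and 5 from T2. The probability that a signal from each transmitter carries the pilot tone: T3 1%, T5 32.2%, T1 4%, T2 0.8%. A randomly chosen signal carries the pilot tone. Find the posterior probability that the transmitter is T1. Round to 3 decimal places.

Compute prior × likelihood for every hypothesis:
  T3: 0.11 × 0.01 = 0.0011
  T5: 0.23 × 0.322 = 0.07406
  T1: 0.61 × 0.04 = 0.0244
  T2: 0.05 × 0.008 = 0.0004
Sum = 0.09996.
P(T1 | evidence) = 0.0244 / 0.09996 ≈ 0.244.

0.244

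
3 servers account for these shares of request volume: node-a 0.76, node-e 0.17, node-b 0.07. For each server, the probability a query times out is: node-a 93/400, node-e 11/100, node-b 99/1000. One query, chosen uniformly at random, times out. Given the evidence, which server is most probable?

By Bayes' rule, posterior ∝ prior × likelihood:
  node-a: 0.76 × 0.2325 = 0.1767
  node-e: 0.17 × 0.11 = 0.0187
  node-b: 0.07 × 0.099 = 0.00693
Total = 0.20233.
Largest term belongs to node-a, so node-a is most probable.

node-a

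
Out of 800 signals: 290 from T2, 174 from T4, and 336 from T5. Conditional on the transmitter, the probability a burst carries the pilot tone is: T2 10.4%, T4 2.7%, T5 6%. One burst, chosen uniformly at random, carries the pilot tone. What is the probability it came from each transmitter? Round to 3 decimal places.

T2 0.548, T4 0.085, T5 0.366

Compute prior × likelihood for every hypothesis:
  T2: 0.3625 × 0.104 = 0.0377
  T4: 0.2175 × 0.027 = 0.0058725
  T5: 0.42 × 0.06 = 0.0252
Sum = 0.0687725.
P(T2 | pilot) = 0.0377/0.0687725 ≈ 0.548
P(T4 | pilot) = 0.0058725/0.0687725 ≈ 0.085
P(T5 | pilot) = 0.0252/0.0687725 ≈ 0.366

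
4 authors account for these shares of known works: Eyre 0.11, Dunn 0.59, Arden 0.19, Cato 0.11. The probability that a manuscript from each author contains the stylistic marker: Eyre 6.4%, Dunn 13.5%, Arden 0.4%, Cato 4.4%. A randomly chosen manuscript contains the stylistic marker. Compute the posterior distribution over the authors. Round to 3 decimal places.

Compute prior × likelihood for every hypothesis:
  Eyre: 0.11 × 0.064 = 0.00704
  Dunn: 0.59 × 0.135 = 0.07965
  Arden: 0.19 × 0.004 = 0.00076
  Cato: 0.11 × 0.044 = 0.00484
Sum = 0.09229.
P(Eyre | marker) = 0.00704/0.09229 ≈ 0.076
P(Dunn | marker) = 0.07965/0.09229 ≈ 0.863
P(Arden | marker) = 0.00076/0.09229 ≈ 0.008
P(Cato | marker) = 0.00484/0.09229 ≈ 0.052

Eyre 0.076, Dunn 0.863, Arden 0.008, Cato 0.052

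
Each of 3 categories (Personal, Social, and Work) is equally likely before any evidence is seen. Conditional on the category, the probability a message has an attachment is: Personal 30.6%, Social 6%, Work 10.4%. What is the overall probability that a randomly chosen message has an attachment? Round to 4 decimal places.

With a uniform prior (1/3 each), posterior ∝ likelihood:
  Personal: 0.306
  Social: 0.06
  Work: 0.104
P(attachment) = (1/3) × (0.306 + 0.06 + 0.104) = 0.47/3 ≈ 0.1567.

0.1567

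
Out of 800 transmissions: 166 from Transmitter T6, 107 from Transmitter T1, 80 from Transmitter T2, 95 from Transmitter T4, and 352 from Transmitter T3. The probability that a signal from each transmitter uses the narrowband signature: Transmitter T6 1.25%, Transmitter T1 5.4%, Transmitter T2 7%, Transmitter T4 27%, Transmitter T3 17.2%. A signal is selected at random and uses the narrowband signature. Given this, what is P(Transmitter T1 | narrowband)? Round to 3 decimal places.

Compute prior × likelihood for every hypothesis:
  Transmitter T6: 0.2075 × 0.0125 = 0.00259375
  Transmitter T1: 0.13375 × 0.054 = 0.0072225
  Transmitter T2: 0.1 × 0.07 = 0.007
  Transmitter T4: 0.11875 × 0.27 = 0.0320625
  Transmitter T3: 0.44 × 0.172 = 0.07568
Total = 0.12455875.
P(Transmitter T1 | evidence) = 0.0072225 / 0.12455875 ≈ 0.058.

0.058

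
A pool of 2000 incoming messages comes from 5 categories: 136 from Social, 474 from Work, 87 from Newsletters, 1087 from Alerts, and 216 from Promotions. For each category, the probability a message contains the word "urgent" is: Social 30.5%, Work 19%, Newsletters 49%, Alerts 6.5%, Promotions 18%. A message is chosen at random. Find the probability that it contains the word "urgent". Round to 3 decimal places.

Prior × likelihood for each hypothesis:
  Social: 0.068 × 0.305 = 0.02074
  Work: 0.237 × 0.19 = 0.04503
  Newsletters: 0.0435 × 0.49 = 0.021315
  Alerts: 0.5435 × 0.065 = 0.0353275
  Promotions: 0.108 × 0.18 = 0.01944
P(urgent-flag) = 0.02074 + 0.04503 + 0.021315 + 0.0353275 + 0.01944 = 0.1418525 → 0.142.

0.142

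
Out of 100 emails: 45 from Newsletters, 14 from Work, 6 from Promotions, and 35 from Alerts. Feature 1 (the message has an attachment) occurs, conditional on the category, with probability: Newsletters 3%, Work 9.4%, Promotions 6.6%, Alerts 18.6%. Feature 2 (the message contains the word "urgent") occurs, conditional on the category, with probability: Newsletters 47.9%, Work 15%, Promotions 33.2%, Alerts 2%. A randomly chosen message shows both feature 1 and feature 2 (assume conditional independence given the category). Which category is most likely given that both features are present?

Newsletters

Prior × likelihood for each hypothesis:
  Newsletters: 0.45 × 0.03 × 0.479 = 0.0064665
  Work: 0.14 × 0.094 × 0.15 = 0.001974
  Promotions: 0.06 × 0.066 × 0.332 = 0.00131472
  Alerts: 0.35 × 0.186 × 0.02 = 0.001302
Sum = 0.01105722.
Largest term belongs to Newsletters, so Newsletters is most probable.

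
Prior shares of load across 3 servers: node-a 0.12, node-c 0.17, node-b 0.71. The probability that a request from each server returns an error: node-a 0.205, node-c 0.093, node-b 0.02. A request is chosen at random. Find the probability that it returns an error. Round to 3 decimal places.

Compute prior × likelihood for every hypothesis:
  node-a: 0.12 × 0.205 = 0.0246
  node-c: 0.17 × 0.093 = 0.01581
  node-b: 0.71 × 0.02 = 0.0142
P(error) = 0.0246 + 0.01581 + 0.0142 = 0.05461 → 0.055.

0.055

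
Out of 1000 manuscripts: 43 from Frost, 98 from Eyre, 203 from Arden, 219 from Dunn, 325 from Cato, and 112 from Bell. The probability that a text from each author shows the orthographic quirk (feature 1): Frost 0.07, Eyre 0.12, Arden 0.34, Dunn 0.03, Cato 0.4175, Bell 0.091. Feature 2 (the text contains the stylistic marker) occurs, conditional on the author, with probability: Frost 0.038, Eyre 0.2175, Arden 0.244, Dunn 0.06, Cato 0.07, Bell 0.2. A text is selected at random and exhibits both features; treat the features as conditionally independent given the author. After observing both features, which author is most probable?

Arden

Unnormalized posteriors (prior × likelihood):
  Frost: 0.043 × 0.07 × 0.038 = 0.00011438
  Eyre: 0.098 × 0.12 × 0.2175 = 0.0025578
  Arden: 0.203 × 0.34 × 0.244 = 0.01684088
  Dunn: 0.219 × 0.03 × 0.06 = 0.0003942
  Cato: 0.325 × 0.4175 × 0.07 = 0.009498125
  Bell: 0.112 × 0.091 × 0.2 = 0.0020384
Normalizing constant = 0.031443785.
Largest term belongs to Arden, so Arden is most probable.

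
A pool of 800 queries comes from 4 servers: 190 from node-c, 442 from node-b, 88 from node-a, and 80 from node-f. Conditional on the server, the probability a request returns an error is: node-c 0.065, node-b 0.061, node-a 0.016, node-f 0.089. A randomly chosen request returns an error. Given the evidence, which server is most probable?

Compute prior × likelihood for every hypothesis:
  node-c: 0.2375 × 0.065 = 0.0154375
  node-b: 0.5525 × 0.061 = 0.0337025
  node-a: 0.11 × 0.016 = 0.00176
  node-f: 0.1 × 0.089 = 0.0089
Total = 0.0598.
Largest term belongs to node-b, so node-b is most probable.

node-b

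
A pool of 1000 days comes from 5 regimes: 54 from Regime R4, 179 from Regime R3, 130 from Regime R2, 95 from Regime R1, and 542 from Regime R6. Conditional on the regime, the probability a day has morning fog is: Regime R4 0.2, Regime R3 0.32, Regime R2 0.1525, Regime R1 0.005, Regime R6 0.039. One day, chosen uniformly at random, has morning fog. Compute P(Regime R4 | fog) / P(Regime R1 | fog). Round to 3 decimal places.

22.737

Compute prior × likelihood for every hypothesis:
  Regime R4: 0.054 × 0.2 = 0.0108
  Regime R3: 0.179 × 0.32 = 0.05728
  Regime R2: 0.13 × 0.1525 = 0.019825
  Regime R1: 0.095 × 0.005 = 0.000475
  Regime R6: 0.542 × 0.039 = 0.021138
Normalizing constant = 0.109518.
The ratio is 0.0108 / 0.000475 (the normalizer cancels) = 22.737.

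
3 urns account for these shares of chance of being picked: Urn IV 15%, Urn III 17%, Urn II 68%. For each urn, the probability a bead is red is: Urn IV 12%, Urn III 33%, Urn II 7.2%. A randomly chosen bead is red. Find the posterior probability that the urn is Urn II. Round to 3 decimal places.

Compute prior × likelihood for every hypothesis:
  Urn IV: 0.15 × 0.12 = 0.018
  Urn III: 0.17 × 0.33 = 0.0561
  Urn II: 0.68 × 0.072 = 0.04896
Total = 0.12306.
P(Urn II | evidence) = 0.04896 / 0.12306 ≈ 0.398.

0.398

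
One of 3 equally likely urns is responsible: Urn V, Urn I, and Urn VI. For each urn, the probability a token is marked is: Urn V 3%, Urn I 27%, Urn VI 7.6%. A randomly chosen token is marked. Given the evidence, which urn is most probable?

Urn I

With a uniform prior (1/3 each), posterior ∝ likelihood:
  Urn V: 0.03
  Urn I: 0.27
  Urn VI: 0.076
Total = 0.376.
Largest term belongs to Urn I, so Urn I is most probable.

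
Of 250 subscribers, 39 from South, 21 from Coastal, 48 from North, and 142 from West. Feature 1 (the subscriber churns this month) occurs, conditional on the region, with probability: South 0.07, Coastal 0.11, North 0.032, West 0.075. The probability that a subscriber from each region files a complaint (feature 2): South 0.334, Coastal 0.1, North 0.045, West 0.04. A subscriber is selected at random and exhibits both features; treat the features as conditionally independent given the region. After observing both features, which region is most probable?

Compute prior × likelihood for every hypothesis:
  South: 0.156 × 0.07 × 0.334 = 0.00364728
  Coastal: 0.084 × 0.11 × 0.1 = 0.000924
  North: 0.192 × 0.032 × 0.045 = 0.00027648
  West: 0.568 × 0.075 × 0.04 = 0.001704
Normalizing constant = 0.00655176.
Largest term belongs to South, so South is most probable.

South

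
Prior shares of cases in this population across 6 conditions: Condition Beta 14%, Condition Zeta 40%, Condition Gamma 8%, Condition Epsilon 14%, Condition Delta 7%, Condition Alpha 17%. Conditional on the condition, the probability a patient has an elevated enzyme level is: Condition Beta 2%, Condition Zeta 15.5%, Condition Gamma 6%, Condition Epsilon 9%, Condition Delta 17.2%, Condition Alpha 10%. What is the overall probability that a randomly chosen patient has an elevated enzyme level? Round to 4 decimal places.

0.1112

Compute prior × likelihood for every hypothesis:
  Condition Beta: 0.14 × 0.02 = 0.0028
  Condition Zeta: 0.4 × 0.155 = 0.062
  Condition Gamma: 0.08 × 0.06 = 0.0048
  Condition Epsilon: 0.14 × 0.09 = 0.0126
  Condition Delta: 0.07 × 0.172 = 0.01204
  Condition Alpha: 0.17 × 0.1 = 0.017
P(elevated) = 0.0028 + 0.062 + 0.0048 + 0.0126 + 0.01204 + 0.017 = 0.11124 → 0.1112.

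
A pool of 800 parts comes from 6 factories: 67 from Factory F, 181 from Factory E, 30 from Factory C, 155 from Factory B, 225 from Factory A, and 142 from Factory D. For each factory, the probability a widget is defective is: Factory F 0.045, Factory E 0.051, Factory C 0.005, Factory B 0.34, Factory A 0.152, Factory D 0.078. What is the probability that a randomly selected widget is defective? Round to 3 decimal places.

0.138

By Bayes' rule, posterior ∝ prior × likelihood:
  Factory F: 0.08375 × 0.045 = 0.00376875
  Factory E: 0.22625 × 0.051 = 0.01153875
  Factory C: 0.0375 × 0.005 = 0.0001875
  Factory B: 0.19375 × 0.34 = 0.065875
  Factory A: 0.28125 × 0.152 = 0.04275
  Factory D: 0.1775 × 0.078 = 0.013845
P(defective) = 0.00376875 + 0.01153875 + 0.0001875 + 0.065875 + 0.04275 + 0.013845 = 0.137965 → 0.138.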